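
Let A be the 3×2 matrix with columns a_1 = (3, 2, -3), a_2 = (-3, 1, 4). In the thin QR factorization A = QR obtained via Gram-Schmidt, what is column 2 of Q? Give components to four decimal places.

e_1 = a_1/‖a_1‖ = (3, 2, -3)/4.6904 = (0.6396, 0.4264, -0.6396).
r_{12} = e_1·a_2 = -4.0508.
u_2 = a_2 + 4.0508·e_1 = (-0.4091, 2.7273, 1.4091).
‖u_2‖ = 3.0969, so e_2 = (-0.1321, 0.8806, 0.4550).

e_2 = (-0.1321, 0.8806, 0.4550)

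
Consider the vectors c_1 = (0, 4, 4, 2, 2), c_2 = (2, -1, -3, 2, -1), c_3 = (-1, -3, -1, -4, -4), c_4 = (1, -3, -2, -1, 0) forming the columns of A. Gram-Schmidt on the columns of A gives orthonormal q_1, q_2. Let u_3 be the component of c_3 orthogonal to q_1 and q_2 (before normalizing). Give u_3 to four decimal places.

q_1 = c_1/‖c_1‖ = (0, 4, 4, 2, 2)/6.3246 = (0.0000, 0.6325, 0.6325, 0.3162, 0.3162).
r_{12} = q_1·c_2 = -2.2136.
u_2 = c_2 + 2.2136·q_1 = (2.0000, 0.4000, -1.6000, 2.7000, -0.3000).
‖u_2‖ = 3.7550, so q_2 = (0.5326, 0.1065, -0.4261, 0.7190, -0.0799).
r_{13} = q_1·c_3 = -5.0596; r_{23} = q_2·c_3 = -2.9827.
u_3 = c_3 + 5.0596·q_1 + 2.9827·q_2 = (0.5887, 0.5177, 0.9291, -0.2553, -2.6383).

u_3 = (0.5887, 0.5177, 0.9291, -0.2553, -2.6383)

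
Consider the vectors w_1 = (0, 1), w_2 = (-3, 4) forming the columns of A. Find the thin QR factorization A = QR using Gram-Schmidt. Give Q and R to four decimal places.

w_1 = (0, 1); ‖w_1‖ = 1.0000, so e_1 = (0.0000, 1.0000).
e_1·w_2 = 0.0000·(-3) + 1.0000·4 = 4.0000.
u_2 = w_2 − 4.0000·e_1 = (-3.0000, 0.0000).
‖u_2‖ = 3.0000, so e_2 = (-1.0000, 0.0000).

Q = [[0.0000, -1.0000], [1.0000, 0.0000]], R = [[1.0000, 4.0000], [0.0000, 3.0000]]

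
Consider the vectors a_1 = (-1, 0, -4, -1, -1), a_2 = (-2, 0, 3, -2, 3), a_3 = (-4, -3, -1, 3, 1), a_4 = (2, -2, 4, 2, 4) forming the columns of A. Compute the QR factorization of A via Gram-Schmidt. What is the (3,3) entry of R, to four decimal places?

a_1 = (-1, 0, -4, -1, -1); ‖a_1‖ = 4.3589, so q_1 = (-0.2294, 0.0000, -0.9177, -0.2294, -0.2294).
q_1·a_2 = (-0.2294)·(-2) + 0.0000·0 + (-0.9177)·3 + (-0.2294)·(-2) + (-0.2294)·3 = -2.5236.
u_2 = a_2 + 2.5236·q_1 = (-2.5789, 0.0000, 0.6842, -2.5789, 2.4211).
‖u_2‖ = 4.4308, so q_2 = (-0.5821, 0.0000, 0.1544, -0.5821, 0.5464).
q_1·a_3 = (-0.2294)·(-4) + 0.0000·(-3) + (-0.9177)·(-1) + (-0.2294)·3 + (-0.2294)·1 = 0.9177; q_2·a_3 = (-0.5821)·(-4) + 0.0000·(-3) + 0.1544·(-1) + (-0.5821)·3 + 0.5464·1 = 0.9741.
u_3 = a_3 − 0.9177·q_1 − 0.9741·q_2 = (-3.2225, -3.0000, -0.3083, 3.7775, 0.6783).
r_{33} = ‖u_3‖ = 5.8489.

r_{33} = 5.8489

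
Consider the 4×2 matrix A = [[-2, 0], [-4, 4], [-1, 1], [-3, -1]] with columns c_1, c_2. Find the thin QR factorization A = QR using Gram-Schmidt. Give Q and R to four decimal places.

Q = [[-0.3651, -0.2756], [-0.7303, 0.6300], [-0.1826, 0.1575], [-0.5477, -0.7087]], R = [[5.4772, -2.5560], [0.0000, 3.3862]]

e_1 = c_1/‖c_1‖ = (-2, -4, -1, -3)/5.4772 = (-0.3651, -0.7303, -0.1826, -0.5477).
r_{12} = e_1·c_2 = -2.5560.
u_2 = c_2 + 2.5560·e_1 = (-0.9333, 2.1333, 0.5333, -2.4000).
‖u_2‖ = 3.3862, so e_2 = (-0.2756, 0.6300, 0.1575, -0.7087).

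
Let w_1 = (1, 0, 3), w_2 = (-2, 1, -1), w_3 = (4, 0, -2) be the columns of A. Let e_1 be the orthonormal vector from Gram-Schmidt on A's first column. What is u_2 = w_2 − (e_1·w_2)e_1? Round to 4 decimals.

u_2 = (-1.5000, 1.0000, 0.5000)

w_1 = (1, 0, 3); ‖w_1‖ = 3.1623, so e_1 = (0.3162, 0.0000, 0.9487).
e_1·w_2 = 0.3162·(-2) + 0.0000·1 + 0.9487·(-1) = -1.5811.
u_2 = w_2 + 1.5811·e_1 = (-1.5000, 1.0000, 0.5000).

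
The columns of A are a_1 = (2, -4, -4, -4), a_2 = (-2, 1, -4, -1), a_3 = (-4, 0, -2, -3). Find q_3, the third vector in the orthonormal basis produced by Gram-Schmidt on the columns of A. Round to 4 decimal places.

a_1 = (2, -4, -4, -4); ‖a_1‖ = 7.2111, so q_1 = (0.2774, -0.5547, -0.5547, -0.5547).
q_1·a_2 = 0.2774·(-2) + (-0.5547)·1 + (-0.5547)·(-4) + (-0.5547)·(-1) = 1.6641.
u_2 = a_2 − 1.6641·q_1 = (-2.4615, 1.9231, -3.0769, -0.0769).
‖u_2‖ = 4.3853, so q_2 = (-0.5613, 0.4385, -0.7016, -0.0175).
q_1·a_3 = 0.2774·(-4) + (-0.5547)·0 + (-0.5547)·(-2) + (-0.5547)·(-3) = 1.6641; q_2·a_3 = (-0.5613)·(-4) + 0.4385·0 + (-0.7016)·(-2) + (-0.0175)·(-3) = 3.7012.
u_3 = a_3 − 1.6641·q_1 − 3.7012·q_2 = (-2.3840, -0.7000, 1.5200, -2.0120).
‖u_3‖ = 3.5401, so q_3 = (-0.6734, -0.1977, 0.4294, -0.5684).

q_3 = (-0.6734, -0.1977, 0.4294, -0.5684)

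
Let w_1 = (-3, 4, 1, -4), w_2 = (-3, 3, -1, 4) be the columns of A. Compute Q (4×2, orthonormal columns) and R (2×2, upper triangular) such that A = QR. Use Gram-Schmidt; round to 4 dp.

Q = [[-0.4629, -0.4613], [0.6172, 0.4451], [0.1543, -0.1861], [-0.6172, 0.7446]], R = [[6.4807, 0.6172], [0.0000, 5.8838]]

w_1 = (-3, 4, 1, -4); ‖w_1‖ = 6.4807, so e_1 = (-0.4629, 0.6172, 0.1543, -0.6172).
e_1·w_2 = (-0.4629)·(-3) + 0.6172·3 + 0.1543·(-1) + (-0.6172)·4 = 0.6172.
u_2 = w_2 − 0.6172·e_1 = (-2.7143, 2.6190, -1.0952, 4.3810).
‖u_2‖ = 5.8838, so e_2 = (-0.4613, 0.4451, -0.1861, 0.7446).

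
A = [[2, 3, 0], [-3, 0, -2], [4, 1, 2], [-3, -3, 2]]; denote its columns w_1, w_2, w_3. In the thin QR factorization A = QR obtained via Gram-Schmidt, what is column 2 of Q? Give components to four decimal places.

q_1 = w_1/‖w_1‖ = (2, -3, 4, -3)/6.1644 = (0.3244, -0.4867, 0.6489, -0.4867).
r_{12} = q_1·w_2 = 3.0822.
u_2 = w_2 − 3.0822·q_1 = (2.0000, 1.5000, -1.0000, -1.5000).
‖u_2‖ = 3.0822, so q_2 = (0.6489, 0.4867, -0.3244, -0.4867).

q_2 = (0.6489, 0.4867, -0.3244, -0.4867)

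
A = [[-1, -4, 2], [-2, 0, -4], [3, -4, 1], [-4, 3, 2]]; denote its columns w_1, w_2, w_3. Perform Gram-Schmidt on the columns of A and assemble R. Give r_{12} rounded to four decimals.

r_{12} = -3.6515

w_1 = (-1, -2, 3, -4); ‖w_1‖ = 5.4772, so q_1 = (-0.1826, -0.3651, 0.5477, -0.7303).
r_{12} = q_1·w_2 = -3.6515.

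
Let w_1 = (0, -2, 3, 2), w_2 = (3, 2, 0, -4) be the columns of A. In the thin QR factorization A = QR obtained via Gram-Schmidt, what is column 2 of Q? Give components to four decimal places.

w_1 = (0, -2, 3, 2); ‖w_1‖ = 4.1231, so q_1 = (0.0000, -0.4851, 0.7276, 0.4851).
q_1·w_2 = 0.0000·3 + (-0.4851)·2 + 0.7276·0 + 0.4851·(-4) = -2.9104.
u_2 = w_2 + 2.9104·q_1 = (3.0000, 0.5882, 2.1176, -2.5882).
‖u_2‖ = 4.5309, so q_2 = (0.6621, 0.1298, 0.4674, -0.5712).

q_2 = (0.6621, 0.1298, 0.4674, -0.5712)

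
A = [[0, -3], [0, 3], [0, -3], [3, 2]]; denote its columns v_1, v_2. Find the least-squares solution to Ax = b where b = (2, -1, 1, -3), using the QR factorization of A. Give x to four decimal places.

e_1 = v_1/‖v_1‖ = (0, 0, 0, 3)/3.0000 = (0.0000, 0.0000, 0.0000, 1.0000).
r_{12} = e_1·v_2 = 2.0000.
u_2 = v_2 − 2.0000·e_1 = (-3.0000, 3.0000, -3.0000, 0.0000).
‖u_2‖ = 5.1962, so e_2 = (-0.5774, 0.5774, -0.5774, 0.0000).
Qᵀb = (-3.0000, -2.3094).
Back-substitute: x_2 = -2.3094/5.1962 = -0.4444.
x_1 = (-3.0000 − 2.0000·(-0.4444))/3.0000 = -0.7037.

x = (-0.7037, -0.4444)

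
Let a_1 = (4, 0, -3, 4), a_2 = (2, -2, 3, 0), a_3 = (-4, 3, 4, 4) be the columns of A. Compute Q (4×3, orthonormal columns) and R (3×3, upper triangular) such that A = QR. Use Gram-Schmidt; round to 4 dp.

Q = [[0.6247, 0.5091, -0.3491], [0.0000, -0.4854, 0.3743], [-0.4685, 0.7104, 0.4823], [0.6247, 0.0237, 0.7109]], R = [[6.4031, -0.1562, -1.8741], [0.0000, 4.1201, -0.5565], [0.0000, 0.0000, 7.2923]]

a_1 = (4, 0, -3, 4); ‖a_1‖ = 6.4031, so e_1 = (0.6247, 0.0000, -0.4685, 0.6247).
e_1·a_2 = 0.6247·2 + 0.0000·(-2) + (-0.4685)·3 + 0.6247·0 = -0.1562.
u_2 = a_2 + 0.1562·e_1 = (2.0976, -2.0000, 2.9268, 0.0976).
‖u_2‖ = 4.1201, so e_2 = (0.5091, -0.4854, 0.7104, 0.0237).
e_1·a_3 = 0.6247·(-4) + 0.0000·3 + (-0.4685)·4 + 0.6247·4 = -1.8741; e_2·a_3 = 0.5091·(-4) + (-0.4854)·3 + 0.7104·4 + 0.0237·4 = -0.5565.
u_3 = a_3 + 1.8741·e_1 + 0.5565·e_2 = (-2.5460, 2.7299, 3.5172, 5.1839).
‖u_3‖ = 7.2923, so e_3 = (-0.3491, 0.3743, 0.4823, 0.7109).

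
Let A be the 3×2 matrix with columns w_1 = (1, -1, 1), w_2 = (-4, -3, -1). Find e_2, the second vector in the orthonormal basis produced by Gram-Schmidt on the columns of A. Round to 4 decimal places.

e_2 = (-0.6712, -0.7383, -0.0671)

e_1 = w_1/‖w_1‖ = (1, -1, 1)/1.7321 = (0.5774, -0.5774, 0.5774).
r_{12} = e_1·w_2 = -1.1547.
u_2 = w_2 + 1.1547·e_1 = (-3.3333, -3.6667, -0.3333).
‖u_2‖ = 4.9666, so e_2 = (-0.6712, -0.7383, -0.0671).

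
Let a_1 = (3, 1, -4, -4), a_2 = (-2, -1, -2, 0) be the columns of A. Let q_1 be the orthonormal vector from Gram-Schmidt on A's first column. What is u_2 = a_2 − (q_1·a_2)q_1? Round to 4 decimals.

a_1 = (3, 1, -4, -4); ‖a_1‖ = 6.4807, so q_1 = (0.4629, 0.1543, -0.6172, -0.6172).
q_1·a_2 = 0.4629·(-2) + 0.1543·(-1) + (-0.6172)·(-2) + (-0.6172)·0 = 0.1543.
u_2 = a_2 − 0.1543·q_1 = (-2.0714, -1.0238, -1.9048, 0.0952).

u_2 = (-2.0714, -1.0238, -1.9048, 0.0952)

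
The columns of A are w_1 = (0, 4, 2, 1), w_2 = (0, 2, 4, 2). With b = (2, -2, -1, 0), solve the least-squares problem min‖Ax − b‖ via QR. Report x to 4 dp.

w_1 = (0, 4, 2, 1); ‖w_1‖ = 4.5826, so q_1 = (0.0000, 0.8729, 0.4364, 0.2182).
q_1·w_2 = 0.0000·0 + 0.8729·2 + 0.4364·4 + 0.2182·2 = 3.9279.
u_2 = w_2 − 3.9279·q_1 = (0.0000, -1.4286, 2.2857, 1.1429).
‖u_2‖ = 2.9277, so q_2 = (0.0000, -0.4880, 0.7807, 0.3904).
Qᵀb = (-2.1822, 0.1952).
Back-substitute: x_2 = 0.1952/2.9277 = 0.0667.
x_1 = (-2.1822 − 3.9279·0.0667)/4.5826 = -0.5333.

x = (-0.5333, 0.0667)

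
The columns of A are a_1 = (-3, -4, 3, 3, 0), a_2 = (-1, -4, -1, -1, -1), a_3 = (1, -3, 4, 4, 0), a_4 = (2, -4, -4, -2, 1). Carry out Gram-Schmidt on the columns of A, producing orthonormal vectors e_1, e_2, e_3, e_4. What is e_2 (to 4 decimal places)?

a_1 = (-3, -4, 3, 3, 0); ‖a_1‖ = 6.5574, so e_1 = (-0.4575, -0.6100, 0.4575, 0.4575, 0.0000).
e_1·a_2 = (-0.4575)·(-1) + (-0.6100)·(-4) + 0.4575·(-1) + 0.4575·(-1) + 0.0000·(-1) = 1.9825.
u_2 = a_2 − 1.9825·e_1 = (-0.0930, -2.7907, -1.9070, -1.9070, -1.0000).
‖u_2‖ = 4.0087, so e_2 = (-0.0232, -0.6962, -0.4757, -0.4757, -0.2495).

e_2 = (-0.0232, -0.6962, -0.4757, -0.4757, -0.2495)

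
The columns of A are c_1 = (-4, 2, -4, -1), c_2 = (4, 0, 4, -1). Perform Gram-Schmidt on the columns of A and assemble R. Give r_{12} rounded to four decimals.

c_1 = (-4, 2, -4, -1); ‖c_1‖ = 6.0828, so e_1 = (-0.6576, 0.3288, -0.6576, -0.1644).
r_{12} = e_1·c_2 = -5.0964.

r_{12} = -5.0964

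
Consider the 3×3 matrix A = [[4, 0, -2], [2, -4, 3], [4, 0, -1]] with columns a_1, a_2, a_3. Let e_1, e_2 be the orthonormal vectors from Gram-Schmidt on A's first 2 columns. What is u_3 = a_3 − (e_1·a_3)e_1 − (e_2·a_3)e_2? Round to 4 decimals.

a_1 = (4, 2, 4); ‖a_1‖ = 6.0000, so e_1 = (0.6667, 0.3333, 0.6667).
e_1·a_2 = 0.6667·0 + 0.3333·(-4) + 0.6667·0 = -1.3333.
u_2 = a_2 + 1.3333·e_1 = (0.8889, -3.5556, 0.8889).
‖u_2‖ = 3.7712, so e_2 = (0.2357, -0.9428, 0.2357).
e_1·a_3 = 0.6667·(-2) + 0.3333·3 + 0.6667·(-1) = -1.0000; e_2·a_3 = 0.2357·(-2) + (-0.9428)·3 + 0.2357·(-1) = -3.5355.
u_3 = a_3 + 1.0000·e_1 + 3.5355·e_2 = (-0.5000, 0.0000, 0.5000).

u_3 = (-0.5000, 0.0000, 0.5000)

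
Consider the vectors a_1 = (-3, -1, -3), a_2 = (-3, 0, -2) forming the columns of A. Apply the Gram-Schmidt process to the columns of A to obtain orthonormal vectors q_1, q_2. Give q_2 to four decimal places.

q_1 = a_1/‖a_1‖ = (-3, -1, -3)/4.3589 = (-0.6882, -0.2294, -0.6882).
r_{12} = q_1·a_2 = 3.4412.
u_2 = a_2 − 3.4412·q_1 = (-0.6316, 0.7895, 0.3684).
‖u_2‖ = 1.0761, so q_2 = (-0.5869, 0.7337, 0.3424).

q_2 = (-0.5869, 0.7337, 0.3424)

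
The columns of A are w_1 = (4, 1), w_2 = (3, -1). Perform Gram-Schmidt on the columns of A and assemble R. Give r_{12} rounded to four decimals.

r_{12} = 2.6679

w_1 = (4, 1); ‖w_1‖ = 4.1231, so e_1 = (0.9701, 0.2425).
r_{12} = e_1·w_2 = 2.6679.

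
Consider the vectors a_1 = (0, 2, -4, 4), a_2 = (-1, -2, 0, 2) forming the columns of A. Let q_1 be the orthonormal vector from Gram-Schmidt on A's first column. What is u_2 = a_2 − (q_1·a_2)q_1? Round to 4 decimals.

u_2 = (-1.0000, -2.2222, 0.4444, 1.5556)

a_1 = (0, 2, -4, 4); ‖a_1‖ = 6.0000, so q_1 = (0.0000, 0.3333, -0.6667, 0.6667).
q_1·a_2 = 0.0000·(-1) + 0.3333·(-2) + (-0.6667)·0 + 0.6667·2 = 0.6667.
u_2 = a_2 − 0.6667·q_1 = (-1.0000, -2.2222, 0.4444, 1.5556).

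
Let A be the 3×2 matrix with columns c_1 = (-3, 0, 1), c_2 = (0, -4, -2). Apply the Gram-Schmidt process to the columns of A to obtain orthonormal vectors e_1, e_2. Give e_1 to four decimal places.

c_1 = (-3, 0, 1); ‖c_1‖ = 3.1623, so e_1 = (-0.9487, 0.0000, 0.3162).

e_1 = (-0.9487, 0.0000, 0.3162)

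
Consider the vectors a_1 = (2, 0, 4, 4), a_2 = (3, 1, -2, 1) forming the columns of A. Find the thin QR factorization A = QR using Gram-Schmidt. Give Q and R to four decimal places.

Q = [[0.3333, 0.7487], [0.0000, 0.2592], [0.6667, -0.5759], [0.6667, 0.2016]], R = [[6.0000, 0.3333], [0.0000, 3.8586]]

e_1 = a_1/‖a_1‖ = (2, 0, 4, 4)/6.0000 = (0.3333, 0.0000, 0.6667, 0.6667).
r_{12} = e_1·a_2 = 0.3333.
u_2 = a_2 − 0.3333·e_1 = (2.8889, 1.0000, -2.2222, 0.7778).
‖u_2‖ = 3.8586, so e_2 = (0.7487, 0.2592, -0.5759, 0.2016).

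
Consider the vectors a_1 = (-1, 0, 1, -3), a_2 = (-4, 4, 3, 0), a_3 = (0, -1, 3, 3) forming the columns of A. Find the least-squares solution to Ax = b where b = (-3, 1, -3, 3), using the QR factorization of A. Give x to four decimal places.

a_1 = (-1, 0, 1, -3); ‖a_1‖ = 3.3166, so q_1 = (-0.3015, 0.0000, 0.3015, -0.9045).
q_1·a_2 = (-0.3015)·(-4) + 0.0000·4 + 0.3015·3 + (-0.9045)·0 = 2.1106.
u_2 = a_2 − 2.1106·q_1 = (-3.3636, 4.0000, 2.3636, 1.9091).
‖u_2‖ = 6.0453, so q_2 = (-0.5564, 0.6617, 0.3910, 0.3158).
q_1·a_3 = (-0.3015)·0 + 0.0000·(-1) + 0.3015·3 + (-0.9045)·3 = -1.8091; q_2·a_3 = (-0.5564)·0 + 0.6617·(-1) + 0.3910·3 + 0.3158·3 = 1.4587.
u_3 = a_3 + 1.8091·q_1 − 1.4587·q_2 = (0.2662, -1.9652, 2.9751, 0.9030).
‖u_3‖ = 3.6878, so q_3 = (0.0722, -0.5329, 0.8068, 0.2449).
Qᵀb = (-2.7136, 2.1053, -2.4351).
Back-substitute: x_3 = -2.4351/3.6878 = -0.6603.
x_2 = (2.1053 − 1.4587·(-0.6603))/6.0453 = 0.5076.
x_1 = (-2.7136 − 2.1106·0.5076 + 1.8091·(-0.6603))/3.3166 = -1.5014.

x = (-1.5014, 0.5076, -0.6603)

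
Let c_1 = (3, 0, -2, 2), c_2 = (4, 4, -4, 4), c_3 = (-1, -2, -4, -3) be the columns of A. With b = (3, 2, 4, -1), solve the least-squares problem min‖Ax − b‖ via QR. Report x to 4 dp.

e_1 = c_1/‖c_1‖ = (3, 0, -2, 2)/4.1231 = (0.7276, 0.0000, -0.4851, 0.4851).
r_{12} = e_1·c_2 = 6.7910.
u_2 = c_2 − 6.7910·e_1 = (-0.9412, 4.0000, -0.7059, 0.7059).
‖u_2‖ = 4.2288, so e_2 = (-0.2226, 0.9459, -0.1669, 0.1669).
r_{13} = e_1·c_3 = -0.2425; r_{23} = e_2·c_3 = -1.5023.
u_3 = c_3 + 0.2425·e_1 + 1.5023·e_2 = (-1.1579, -0.5789, -4.3684, -2.6316).
‖u_3‖ = 5.2616, so e_3 = (-0.2201, -0.1100, -0.8302, -0.5002).
Qᵀb = (-0.2425, 0.3895, -3.7011).
Back-substitute: x_3 = -3.7011/5.2616 = -0.7034.
x_2 = (0.3895 + 1.5023·(-0.7034))/4.2288 = -0.1578.
x_1 = (-0.2425 − 6.7910·(-0.1578) + 0.2425·(-0.7034))/4.1231 = 0.1597.

x = (0.1597, -0.1578, -0.7034)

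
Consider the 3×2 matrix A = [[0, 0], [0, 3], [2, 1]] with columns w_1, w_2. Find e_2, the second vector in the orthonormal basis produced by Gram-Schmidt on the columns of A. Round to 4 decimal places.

e_2 = (0.0000, 1.0000, 0.0000)

w_1 = (0, 0, 2); ‖w_1‖ = 2.0000, so e_1 = (0.0000, 0.0000, 1.0000).
e_1·w_2 = 0.0000·0 + 0.0000·3 + 1.0000·1 = 1.0000.
u_2 = w_2 − 1.0000·e_1 = (0.0000, 3.0000, 0.0000).
‖u_2‖ = 3.0000, so e_2 = (0.0000, 1.0000, 0.0000).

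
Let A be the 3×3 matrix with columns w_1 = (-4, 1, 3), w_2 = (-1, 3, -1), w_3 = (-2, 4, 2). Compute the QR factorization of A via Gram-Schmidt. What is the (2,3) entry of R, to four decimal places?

q_1 = w_1/‖w_1‖ = (-4, 1, 3)/5.0990 = (-0.7845, 0.1961, 0.5883).
r_{12} = q_1·w_2 = 0.7845.
u_2 = w_2 − 0.7845·q_1 = (-0.3846, 2.8462, -1.4615).
‖u_2‖ = 3.2225, so q_2 = (-0.1194, 0.8832, -0.4535).
r_{23} = q_2·w_3 = 2.8645.

r_{23} = 2.8645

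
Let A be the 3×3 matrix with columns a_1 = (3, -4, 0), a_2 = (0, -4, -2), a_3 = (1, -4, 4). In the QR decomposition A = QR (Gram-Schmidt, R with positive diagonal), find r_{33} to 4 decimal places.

q_1 = a_1/‖a_1‖ = (3, -4, 0)/5.0000 = (0.6000, -0.8000, 0.0000).
r_{12} = q_1·a_2 = 3.2000.
u_2 = a_2 − 3.2000·q_1 = (-1.9200, -1.4400, -2.0000).
‖u_2‖ = 3.1241, so q_2 = (-0.6146, -0.4609, -0.6402).
r_{13} = q_1·a_3 = 3.8000; r_{23} = q_2·a_3 = -1.3316.
u_3 = a_3 − 3.8000·q_1 + 1.3316·q_2 = (-2.0984, -1.5738, 3.1475).
r_{33} = ‖u_3‖ = 4.0972.

r_{33} = 4.0972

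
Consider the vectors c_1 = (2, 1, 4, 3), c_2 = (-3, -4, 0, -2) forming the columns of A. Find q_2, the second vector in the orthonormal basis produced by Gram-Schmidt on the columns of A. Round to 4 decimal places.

c_1 = (2, 1, 4, 3); ‖c_1‖ = 5.4772, so q_1 = (0.3651, 0.1826, 0.7303, 0.5477).
q_1·c_2 = 0.3651·(-3) + 0.1826·(-4) + 0.7303·0 + 0.5477·(-2) = -2.9212.
u_2 = c_2 + 2.9212·q_1 = (-1.9333, -3.4667, 2.1333, -0.4000).
‖u_2‖ = 4.5240, so q_2 = (-0.4273, -0.7663, 0.4716, -0.0884).

q_2 = (-0.4273, -0.7663, 0.4716, -0.0884)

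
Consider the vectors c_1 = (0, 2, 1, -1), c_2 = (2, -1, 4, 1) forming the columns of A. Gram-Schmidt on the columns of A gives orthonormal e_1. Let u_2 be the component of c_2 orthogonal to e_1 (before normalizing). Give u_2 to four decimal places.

c_1 = (0, 2, 1, -1); ‖c_1‖ = 2.4495, so e_1 = (0.0000, 0.8165, 0.4082, -0.4082).
e_1·c_2 = 0.0000·2 + 0.8165·(-1) + 0.4082·4 + (-0.4082)·1 = 0.4082.
u_2 = c_2 − 0.4082·e_1 = (2.0000, -1.3333, 3.8333, 1.1667).

u_2 = (2.0000, -1.3333, 3.8333, 1.1667)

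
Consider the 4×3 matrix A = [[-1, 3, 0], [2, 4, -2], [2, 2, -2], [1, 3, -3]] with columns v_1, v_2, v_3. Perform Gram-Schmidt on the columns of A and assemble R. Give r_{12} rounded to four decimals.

e_1 = v_1/‖v_1‖ = (-1, 2, 2, 1)/3.1623 = (-0.3162, 0.6325, 0.6325, 0.3162).
r_{12} = e_1·v_2 = 3.7947.

r_{12} = 3.7947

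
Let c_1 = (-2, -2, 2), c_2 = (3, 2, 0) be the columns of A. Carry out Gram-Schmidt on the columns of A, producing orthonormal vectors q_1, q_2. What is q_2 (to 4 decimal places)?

q_2 = (0.6172, 0.1543, 0.7715)

c_1 = (-2, -2, 2); ‖c_1‖ = 3.4641, so q_1 = (-0.5774, -0.5774, 0.5774).
q_1·c_2 = (-0.5774)·3 + (-0.5774)·2 + 0.5774·0 = -2.8868.
u_2 = c_2 + 2.8868·q_1 = (1.3333, 0.3333, 1.6667).
‖u_2‖ = 2.1602, so q_2 = (0.6172, 0.1543, 0.7715).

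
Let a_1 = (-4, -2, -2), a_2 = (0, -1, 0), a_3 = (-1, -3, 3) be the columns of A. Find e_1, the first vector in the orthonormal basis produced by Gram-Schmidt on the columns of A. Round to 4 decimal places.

e_1 = (-0.8165, -0.4082, -0.4082)

a_1 = (-4, -2, -2); ‖a_1‖ = 4.8990, so e_1 = (-0.8165, -0.4082, -0.4082).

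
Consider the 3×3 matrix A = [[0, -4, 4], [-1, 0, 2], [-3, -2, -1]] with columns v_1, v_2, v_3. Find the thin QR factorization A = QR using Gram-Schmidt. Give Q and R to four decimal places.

Q = [[0.0000, -0.9877, 0.1562], [-0.3162, 0.1482, 0.9370], [-0.9487, -0.0494, -0.3123]], R = [[3.1623, 1.8974, 0.3162], [0.0000, 4.0497, -3.6052], [0.0000, 0.0000, 2.8111]]

v_1 = (0, -1, -3); ‖v_1‖ = 3.1623, so q_1 = (0.0000, -0.3162, -0.9487).
q_1·v_2 = 0.0000·(-4) + (-0.3162)·0 + (-0.9487)·(-2) = 1.8974.
u_2 = v_2 − 1.8974·q_1 = (-4.0000, 0.6000, -0.2000).
‖u_2‖ = 4.0497, so q_2 = (-0.9877, 0.1482, -0.0494).
q_1·v_3 = 0.0000·4 + (-0.3162)·2 + (-0.9487)·(-1) = 0.3162; q_2·v_3 = (-0.9877)·4 + 0.1482·2 + (-0.0494)·(-1) = -3.6052.
u_3 = v_3 − 0.3162·q_1 + 3.6052·q_2 = (0.4390, 2.6341, -0.8780).
‖u_3‖ = 2.8111, so q_3 = (0.1562, 0.9370, -0.3123).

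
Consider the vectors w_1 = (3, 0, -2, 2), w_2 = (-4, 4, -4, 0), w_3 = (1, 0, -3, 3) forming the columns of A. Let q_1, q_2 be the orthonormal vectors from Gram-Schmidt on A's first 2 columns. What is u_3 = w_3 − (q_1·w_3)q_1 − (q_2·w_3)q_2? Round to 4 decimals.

w_1 = (3, 0, -2, 2); ‖w_1‖ = 4.1231, so q_1 = (0.7276, 0.0000, -0.4851, 0.4851).
q_1·w_2 = 0.7276·(-4) + 0.0000·4 + (-0.4851)·(-4) + 0.4851·0 = -0.9701.
u_2 = w_2 + 0.9701·q_1 = (-3.2941, 4.0000, -4.4706, 0.4706).
‖u_2‖ = 6.8599, so q_2 = (-0.4802, 0.5831, -0.6517, 0.0686).
q_1·w_3 = 0.7276·1 + 0.0000·0 + (-0.4851)·(-3) + 0.4851·3 = 3.6380; q_2·w_3 = (-0.4802)·1 + 0.5831·0 + (-0.6517)·(-3) + 0.0686·3 = 1.6807.
u_3 = w_3 − 3.6380·q_1 − 1.6807·q_2 = (-0.8400, -0.9800, -0.1400, 1.1200).

u_3 = (-0.8400, -0.9800, -0.1400, 1.1200)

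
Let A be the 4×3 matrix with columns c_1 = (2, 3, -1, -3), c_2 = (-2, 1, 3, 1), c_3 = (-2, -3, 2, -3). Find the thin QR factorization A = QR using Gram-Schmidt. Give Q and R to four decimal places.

c_1 = (2, 3, -1, -3); ‖c_1‖ = 4.7958, so q_1 = (0.4170, 0.6255, -0.2085, -0.6255).
q_1·c_2 = 0.4170·(-2) + 0.6255·1 + (-0.2085)·3 + (-0.6255)·1 = -1.4596.
u_2 = c_2 + 1.4596·q_1 = (-1.3913, 1.9130, 2.6957, 0.0870).
‖u_2‖ = 3.5874, so q_2 = (-0.3878, 0.5333, 0.7514, 0.0242).
q_1·c_3 = 0.4170·(-2) + 0.6255·(-3) + (-0.2085)·2 + (-0.6255)·(-3) = -1.2511; q_2·c_3 = (-0.3878)·(-2) + 0.5333·(-3) + 0.7514·2 + 0.0242·(-3) = 0.6060.
u_3 = c_3 + 1.2511·q_1 − 0.6060·q_2 = (-1.2432, -2.5405, 1.2838, -3.7973).
‖u_3‖ = 4.9059, so q_3 = (-0.2534, -0.5179, 0.2617, -0.7740).

Q = [[0.4170, -0.3878, -0.2534], [0.6255, 0.5333, -0.5179], [-0.2085, 0.7514, 0.2617], [-0.6255, 0.0242, -0.7740]], R = [[4.7958, -1.4596, -1.2511], [0.0000, 3.5874, 0.6060], [0.0000, 0.0000, 4.9059]]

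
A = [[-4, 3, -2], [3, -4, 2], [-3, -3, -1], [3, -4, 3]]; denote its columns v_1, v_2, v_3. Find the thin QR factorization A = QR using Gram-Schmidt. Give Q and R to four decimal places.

v_1 = (-4, 3, -3, 3); ‖v_1‖ = 6.5574, so q_1 = (-0.6100, 0.4575, -0.4575, 0.4575).
q_1·v_2 = (-0.6100)·3 + 0.4575·(-4) + (-0.4575)·(-3) + 0.4575·(-4) = -4.1175.
u_2 = v_2 + 4.1175·q_1 = (0.4884, -2.1163, -4.8837, -2.1163).
‖u_2‖ = 5.7486, so q_2 = (0.0850, -0.3681, -0.8495, -0.3681).
q_1·v_3 = (-0.6100)·(-2) + 0.4575·2 + (-0.4575)·(-1) + 0.4575·3 = 3.9650; q_2·v_3 = 0.0850·(-2) + (-0.3681)·2 + (-0.8495)·(-1) + (-0.3681)·3 = -1.1610.
u_3 = v_3 − 3.9650·q_1 + 1.1610·q_2 = (0.5172, -0.2414, -0.1724, 0.7586).
‖u_3‖ = 0.9649, so q_3 = (0.5361, -0.2502, -0.1787, 0.7862).

Q = [[-0.6100, 0.0850, 0.5361], [0.4575, -0.3681, -0.2502], [-0.4575, -0.8495, -0.1787], [0.4575, -0.3681, 0.7862]], R = [[6.5574, -4.1175, 3.9650], [0.0000, 5.7486, -1.1610], [0.0000, 0.0000, 0.9649]]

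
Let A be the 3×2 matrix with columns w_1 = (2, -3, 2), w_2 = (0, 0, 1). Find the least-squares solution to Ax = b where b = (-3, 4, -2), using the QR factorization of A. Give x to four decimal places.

q_1 = w_1/‖w_1‖ = (2, -3, 2)/4.1231 = (0.4851, -0.7276, 0.4851).
r_{12} = q_1·w_2 = 0.4851.
u_2 = w_2 − 0.4851·q_1 = (-0.2353, 0.3529, 0.7647).
‖u_2‖ = 0.8745, so q_2 = (-0.2691, 0.4036, 0.8745).
Qᵀb = (-5.3358, 0.6727).
Back-substitute: x_2 = 0.6727/0.8745 = 0.7692.
x_1 = (-5.3358 − 0.4851·0.7692)/4.1231 = -1.3846.

x = (-1.3846, 0.7692)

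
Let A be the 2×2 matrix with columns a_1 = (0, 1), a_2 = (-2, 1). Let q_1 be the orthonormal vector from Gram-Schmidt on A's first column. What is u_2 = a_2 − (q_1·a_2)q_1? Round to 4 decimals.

a_1 = (0, 1); ‖a_1‖ = 1.0000, so q_1 = (0.0000, 1.0000).
q_1·a_2 = 0.0000·(-2) + 1.0000·1 = 1.0000.
u_2 = a_2 − 1.0000·q_1 = (-2.0000, 0.0000).

u_2 = (-2.0000, 0.0000)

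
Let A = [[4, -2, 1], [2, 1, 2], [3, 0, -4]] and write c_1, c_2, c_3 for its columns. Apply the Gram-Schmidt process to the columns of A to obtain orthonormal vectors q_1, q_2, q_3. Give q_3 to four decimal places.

q_1 = c_1/‖c_1‖ = (4, 2, 3)/5.3852 = (0.7428, 0.3714, 0.5571).
r_{12} = q_1·c_2 = -1.1142.
u_2 = c_2 + 1.1142·q_1 = (-1.1724, 1.4138, 0.6207).
‖u_2‖ = 1.9387, so q_2 = (-0.6047, 0.7292, 0.3202).
r_{13} = q_1·c_3 = -0.7428; r_{23} = q_2·c_3 = -0.4269.
u_3 = c_3 + 0.7428·q_1 + 0.4269·q_2 = (1.2936, 2.5872, -3.4495).
‖u_3‖ = 4.5018, so q_3 = (0.2873, 0.5747, -0.7663).

q_3 = (0.2873, 0.5747, -0.7663)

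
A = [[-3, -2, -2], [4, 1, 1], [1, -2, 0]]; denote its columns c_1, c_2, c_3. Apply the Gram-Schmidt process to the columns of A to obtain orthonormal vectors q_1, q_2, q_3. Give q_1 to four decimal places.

q_1 = (-0.5883, 0.7845, 0.1961)

q_1 = c_1/‖c_1‖ = (-3, 4, 1)/5.0990 = (-0.5883, 0.7845, 0.1961).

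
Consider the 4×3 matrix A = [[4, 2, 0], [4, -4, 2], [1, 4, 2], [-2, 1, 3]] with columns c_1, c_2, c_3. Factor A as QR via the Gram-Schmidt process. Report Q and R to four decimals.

c_1 = (4, 4, 1, -2); ‖c_1‖ = 6.0828, so e_1 = (0.6576, 0.6576, 0.1644, -0.3288).
e_1·c_2 = 0.6576·2 + 0.6576·(-4) + 0.1644·4 + (-0.3288)·1 = -0.9864.
u_2 = c_2 + 0.9864·e_1 = (2.6486, -3.3514, 4.1622, 0.6757).
‖u_2‖ = 6.0023, so e_2 = (0.4413, -0.5583, 0.6934, 0.1126).
e_1·c_3 = 0.6576·0 + 0.6576·2 + 0.1644·2 + (-0.3288)·3 = 0.6576; e_2·c_3 = 0.4413·0 + (-0.5583)·2 + 0.6934·2 + 0.1126·3 = 0.6079.
u_3 = c_3 − 0.6576·e_1 − 0.6079·e_2 = (-0.7007, 1.9070, 1.4704, 3.1478).
‖u_3‖ = 4.0247, so e_3 = (-0.1741, 0.4738, 0.3653, 0.7821).

Q = [[0.6576, 0.4413, -0.1741], [0.6576, -0.5583, 0.4738], [0.1644, 0.6934, 0.3653], [-0.3288, 0.1126, 0.7821]], R = [[6.0828, -0.9864, 0.6576], [0.0000, 6.0023, 0.6079], [0.0000, 0.0000, 4.0247]]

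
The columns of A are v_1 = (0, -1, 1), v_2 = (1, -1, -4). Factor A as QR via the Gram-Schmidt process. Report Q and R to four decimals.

Q = [[0.0000, 0.2722], [-0.7071, -0.6804], [0.7071, -0.6804]], R = [[1.4142, -2.1213], [0.0000, 3.6742]]

v_1 = (0, -1, 1); ‖v_1‖ = 1.4142, so e_1 = (0.0000, -0.7071, 0.7071).
e_1·v_2 = 0.0000·1 + (-0.7071)·(-1) + 0.7071·(-4) = -2.1213.
u_2 = v_2 + 2.1213·e_1 = (1.0000, -2.5000, -2.5000).
‖u_2‖ = 3.6742, so e_2 = (0.2722, -0.6804, -0.6804).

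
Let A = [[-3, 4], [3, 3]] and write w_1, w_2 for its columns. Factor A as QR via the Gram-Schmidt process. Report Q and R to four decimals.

w_1 = (-3, 3); ‖w_1‖ = 4.2426, so q_1 = (-0.7071, 0.7071).
q_1·w_2 = (-0.7071)·4 + 0.7071·3 = -0.7071.
u_2 = w_2 + 0.7071·q_1 = (3.5000, 3.5000).
‖u_2‖ = 4.9497, so q_2 = (0.7071, 0.7071).

Q = [[-0.7071, 0.7071], [0.7071, 0.7071]], R = [[4.2426, -0.7071], [0.0000, 4.9497]]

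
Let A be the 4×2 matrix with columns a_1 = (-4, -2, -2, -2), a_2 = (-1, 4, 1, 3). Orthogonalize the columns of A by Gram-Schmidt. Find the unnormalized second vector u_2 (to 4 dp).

u_2 = (-2.7143, 3.1429, 0.1429, 2.1429)

q_1 = a_1/‖a_1‖ = (-4, -2, -2, -2)/5.2915 = (-0.7559, -0.3780, -0.3780, -0.3780).
r_{12} = q_1·a_2 = -2.2678.
u_2 = a_2 + 2.2678·q_1 = (-2.7143, 3.1429, 0.1429, 2.1429).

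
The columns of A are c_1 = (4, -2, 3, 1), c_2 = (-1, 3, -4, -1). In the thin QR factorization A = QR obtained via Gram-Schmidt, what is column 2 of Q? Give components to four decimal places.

c_1 = (4, -2, 3, 1); ‖c_1‖ = 5.4772, so e_1 = (0.7303, -0.3651, 0.5477, 0.1826).
e_1·c_2 = 0.7303·(-1) + (-0.3651)·3 + 0.5477·(-4) + 0.1826·(-1) = -4.1992.
u_2 = c_2 + 4.1992·e_1 = (2.0667, 1.4667, -1.7000, -0.2333).
‖u_2‖ = 3.0605, so e_2 = (0.6753, 0.4792, -0.5555, -0.0762).

e_2 = (0.6753, 0.4792, -0.5555, -0.0762)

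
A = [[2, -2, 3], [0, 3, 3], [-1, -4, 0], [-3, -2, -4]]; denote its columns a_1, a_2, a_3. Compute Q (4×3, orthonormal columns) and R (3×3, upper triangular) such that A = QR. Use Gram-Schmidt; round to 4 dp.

Q = [[0.5345, -0.5180, 0.2274], [0.0000, 0.5439, 0.8258], [-0.2673, -0.6474, 0.5157], [-0.8018, -0.1295, -0.0203]], R = [[3.7417, 1.6036, 4.8107], [0.0000, 5.5162, 0.5956], [0.0000, 0.0000, 3.2407]]

e_1 = a_1/‖a_1‖ = (2, 0, -1, -3)/3.7417 = (0.5345, 0.0000, -0.2673, -0.8018).
r_{12} = e_1·a_2 = 1.6036.
u_2 = a_2 − 1.6036·e_1 = (-2.8571, 3.0000, -3.5714, -0.7143).
‖u_2‖ = 5.5162, so e_2 = (-0.5180, 0.5439, -0.6474, -0.1295).
r_{13} = e_1·a_3 = 4.8107; r_{23} = e_2·a_3 = 0.5956.
u_3 = a_3 − 4.8107·e_1 − 0.5956·e_2 = (0.7371, 2.6761, 1.6714, -0.0657).
‖u_3‖ = 3.2407, so e_3 = (0.2274, 0.8258, 0.5157, -0.0203).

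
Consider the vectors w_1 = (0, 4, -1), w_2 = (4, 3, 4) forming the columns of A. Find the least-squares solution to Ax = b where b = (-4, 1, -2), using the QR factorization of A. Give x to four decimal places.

w_1 = (0, 4, -1); ‖w_1‖ = 4.1231, so e_1 = (0.0000, 0.9701, -0.2425).
e_1·w_2 = 0.0000·4 + 0.9701·3 + (-0.2425)·4 = 1.9403.
u_2 = w_2 − 1.9403·e_1 = (4.0000, 1.1176, 4.4706).
‖u_2‖ = 6.1021, so e_2 = (0.6555, 0.1832, 0.7326).
Qᵀb = (1.4552, -3.9042).
Back-substitute: x_2 = -3.9042/6.1021 = -0.6398.
x_1 = (1.4552 − 1.9403·(-0.6398))/4.1231 = 0.6540.

x = (0.6540, -0.6398)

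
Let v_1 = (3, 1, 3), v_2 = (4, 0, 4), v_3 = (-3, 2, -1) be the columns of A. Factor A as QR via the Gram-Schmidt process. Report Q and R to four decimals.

e_1 = v_1/‖v_1‖ = (3, 1, 3)/4.3589 = (0.6882, 0.2294, 0.6882).
r_{12} = e_1·v_2 = 5.5060.
u_2 = v_2 − 5.5060·e_1 = (0.2105, -1.2632, 0.2105).
‖u_2‖ = 1.2978, so e_2 = (0.1622, -0.9733, 0.1622).
r_{13} = e_1·v_3 = -2.2942; r_{23} = e_2·v_3 = -2.5955.
u_3 = v_3 + 2.2942·e_1 + 2.5955·e_2 = (-1.0000, 0.0000, 1.0000).
‖u_3‖ = 1.4142, so e_3 = (-0.7071, 0.0000, 0.7071).

Q = [[0.6882, 0.1622, -0.7071], [0.2294, -0.9733, 0.0000], [0.6882, 0.1622, 0.7071]], R = [[4.3589, 5.5060, -2.2942], [0.0000, 1.2978, -2.5955], [0.0000, 0.0000, 1.4142]]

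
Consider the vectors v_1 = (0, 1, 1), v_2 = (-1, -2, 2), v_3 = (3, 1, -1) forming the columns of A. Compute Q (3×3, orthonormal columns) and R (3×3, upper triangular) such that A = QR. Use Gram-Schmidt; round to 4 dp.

v_1 = (0, 1, 1); ‖v_1‖ = 1.4142, so e_1 = (0.0000, 0.7071, 0.7071).
e_1·v_2 = 0.0000·(-1) + 0.7071·(-2) + 0.7071·2 = 0.0000.
u_2 = v_2 + 0.0000·e_1 = (-1.0000, -2.0000, 2.0000).
‖u_2‖ = 3.0000, so e_2 = (-0.3333, -0.6667, 0.6667).
e_1·v_3 = 0.0000·3 + 0.7071·1 + 0.7071·(-1) = 0.0000; e_2·v_3 = (-0.3333)·3 + (-0.6667)·1 + 0.6667·(-1) = -2.3333.
u_3 = v_3 + 0.0000·e_1 + 2.3333·e_2 = (2.2222, -0.5556, 0.5556).
‖u_3‖ = 2.3570, so e_3 = (0.9428, -0.2357, 0.2357).

Q = [[0.0000, -0.3333, 0.9428], [0.7071, -0.6667, -0.2357], [0.7071, 0.6667, 0.2357]], R = [[1.4142, 0.0000, 0.0000], [0.0000, 3.0000, -2.3333], [0.0000, 0.0000, 2.3570]]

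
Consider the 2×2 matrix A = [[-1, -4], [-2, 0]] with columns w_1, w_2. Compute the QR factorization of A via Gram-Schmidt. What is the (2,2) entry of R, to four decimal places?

r_{22} = 3.5777

q_1 = w_1/‖w_1‖ = (-1, -2)/2.2361 = (-0.4472, -0.8944).
r_{12} = q_1·w_2 = 1.7889.
u_2 = w_2 − 1.7889·q_1 = (-3.2000, 1.6000).
r_{22} = ‖u_2‖ = 3.5777.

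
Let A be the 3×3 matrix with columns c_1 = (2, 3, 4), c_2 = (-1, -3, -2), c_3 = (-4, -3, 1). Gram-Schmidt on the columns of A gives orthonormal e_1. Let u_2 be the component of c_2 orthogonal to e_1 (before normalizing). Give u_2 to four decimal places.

u_2 = (0.3103, -1.0345, 0.6207)

c_1 = (2, 3, 4); ‖c_1‖ = 5.3852, so e_1 = (0.3714, 0.5571, 0.7428).
e_1·c_2 = 0.3714·(-1) + 0.5571·(-3) + 0.7428·(-2) = -3.5282.
u_2 = c_2 + 3.5282·e_1 = (0.3103, -1.0345, 0.6207).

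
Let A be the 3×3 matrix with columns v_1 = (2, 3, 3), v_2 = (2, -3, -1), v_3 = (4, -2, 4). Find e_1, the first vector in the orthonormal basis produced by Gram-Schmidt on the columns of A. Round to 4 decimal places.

e_1 = (0.4264, 0.6396, 0.6396)

v_1 = (2, 3, 3); ‖v_1‖ = 4.6904, so e_1 = (0.4264, 0.6396, 0.6396).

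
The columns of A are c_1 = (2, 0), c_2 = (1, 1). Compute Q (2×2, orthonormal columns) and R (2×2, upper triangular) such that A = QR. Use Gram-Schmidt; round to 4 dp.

c_1 = (2, 0); ‖c_1‖ = 2.0000, so e_1 = (1.0000, 0.0000).
e_1·c_2 = 1.0000·1 + 0.0000·1 = 1.0000.
u_2 = c_2 − 1.0000·e_1 = (0.0000, 1.0000).
‖u_2‖ = 1.0000, so e_2 = (0.0000, 1.0000).

Q = [[1.0000, 0.0000], [0.0000, 1.0000]], R = [[2.0000, 1.0000], [0.0000, 1.0000]]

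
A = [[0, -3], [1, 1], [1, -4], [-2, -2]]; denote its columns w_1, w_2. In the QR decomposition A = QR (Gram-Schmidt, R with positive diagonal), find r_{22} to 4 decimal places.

w_1 = (0, 1, 1, -2); ‖w_1‖ = 2.4495, so q_1 = (0.0000, 0.4082, 0.4082, -0.8165).
q_1·w_2 = 0.0000·(-3) + 0.4082·1 + 0.4082·(-4) + (-0.8165)·(-2) = 0.4082.
u_2 = w_2 − 0.4082·q_1 = (-3.0000, 0.8333, -4.1667, -1.6667).
r_{22} = ‖u_2‖ = 5.4620.

r_{22} = 5.4620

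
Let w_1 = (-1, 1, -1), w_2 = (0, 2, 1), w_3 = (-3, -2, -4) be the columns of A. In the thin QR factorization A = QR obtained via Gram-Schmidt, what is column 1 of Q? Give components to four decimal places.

w_1 = (-1, 1, -1); ‖w_1‖ = 1.7321, so e_1 = (-0.5774, 0.5774, -0.5774).

e_1 = (-0.5774, 0.5774, -0.5774)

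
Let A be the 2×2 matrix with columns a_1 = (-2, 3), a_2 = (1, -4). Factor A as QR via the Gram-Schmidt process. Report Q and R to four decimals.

Q = [[-0.5547, -0.8321], [0.8321, -0.5547]], R = [[3.6056, -3.8829], [0.0000, 1.3868]]

a_1 = (-2, 3); ‖a_1‖ = 3.6056, so e_1 = (-0.5547, 0.8321).
e_1·a_2 = (-0.5547)·1 + 0.8321·(-4) = -3.8829.
u_2 = a_2 + 3.8829·e_1 = (-1.1538, -0.7692).
‖u_2‖ = 1.3868, so e_2 = (-0.8321, -0.5547).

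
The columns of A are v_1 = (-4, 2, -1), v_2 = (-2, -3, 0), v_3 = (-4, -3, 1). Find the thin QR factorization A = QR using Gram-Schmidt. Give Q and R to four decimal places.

Q = [[-0.8729, -0.4524, -0.1829], [0.4364, -0.8914, 0.1219], [-0.2182, 0.0266, 0.9755]], R = [[4.5826, 0.4364, 1.9640], [0.0000, 3.5790, 4.5104], [0.0000, 0.0000, 1.3414]]

v_1 = (-4, 2, -1); ‖v_1‖ = 4.5826, so e_1 = (-0.8729, 0.4364, -0.2182).
e_1·v_2 = (-0.8729)·(-2) + 0.4364·(-3) + (-0.2182)·0 = 0.4364.
u_2 = v_2 − 0.4364·e_1 = (-1.6190, -3.1905, 0.0952).
‖u_2‖ = 3.5790, so e_2 = (-0.4524, -0.8914, 0.0266).
e_1·v_3 = (-0.8729)·(-4) + 0.4364·(-3) + (-0.2182)·1 = 1.9640; e_2·v_3 = (-0.4524)·(-4) + (-0.8914)·(-3) + 0.0266·1 = 4.5104.
u_3 = v_3 − 1.9640·e_1 − 4.5104·e_2 = (-0.2454, 0.1636, 1.3086).
‖u_3‖ = 1.3414, so e_3 = (-0.1829, 0.1219, 0.9755).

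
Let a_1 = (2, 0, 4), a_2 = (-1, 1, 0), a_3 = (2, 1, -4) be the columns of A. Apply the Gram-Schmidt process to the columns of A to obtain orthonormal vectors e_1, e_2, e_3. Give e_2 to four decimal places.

e_2 = (-0.5963, 0.7454, 0.2981)

e_1 = a_1/‖a_1‖ = (2, 0, 4)/4.4721 = (0.4472, 0.0000, 0.8944).
r_{12} = e_1·a_2 = -0.4472.
u_2 = a_2 + 0.4472·e_1 = (-0.8000, 1.0000, 0.4000).
‖u_2‖ = 1.3416, so e_2 = (-0.5963, 0.7454, 0.2981).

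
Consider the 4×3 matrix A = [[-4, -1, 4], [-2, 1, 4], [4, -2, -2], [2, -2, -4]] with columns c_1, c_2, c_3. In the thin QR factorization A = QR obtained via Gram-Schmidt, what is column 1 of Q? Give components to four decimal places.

c_1 = (-4, -2, 4, 2); ‖c_1‖ = 6.3246, so e_1 = (-0.6325, -0.3162, 0.6325, 0.3162).

e_1 = (-0.6325, -0.3162, 0.6325, 0.3162)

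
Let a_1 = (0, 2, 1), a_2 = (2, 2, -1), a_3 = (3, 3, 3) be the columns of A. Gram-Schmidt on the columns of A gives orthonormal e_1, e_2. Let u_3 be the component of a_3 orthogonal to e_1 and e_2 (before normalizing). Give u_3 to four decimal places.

u_3 = (2.0000, -1.0000, 2.0000)

a_1 = (0, 2, 1); ‖a_1‖ = 2.2361, so e_1 = (0.0000, 0.8944, 0.4472).
e_1·a_2 = 0.0000·2 + 0.8944·2 + 0.4472·(-1) = 1.3416.
u_2 = a_2 − 1.3416·e_1 = (2.0000, 0.8000, -1.6000).
‖u_2‖ = 2.6833, so e_2 = (0.7454, 0.2981, -0.5963).
e_1·a_3 = 0.0000·3 + 0.8944·3 + 0.4472·3 = 4.0249; e_2·a_3 = 0.7454·3 + 0.2981·3 + (-0.5963)·3 = 1.3416.
u_3 = a_3 − 4.0249·e_1 − 1.3416·e_2 = (2.0000, -1.0000, 2.0000).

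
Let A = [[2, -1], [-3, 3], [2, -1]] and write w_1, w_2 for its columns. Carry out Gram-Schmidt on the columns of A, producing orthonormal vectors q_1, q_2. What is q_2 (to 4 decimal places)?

q_1 = w_1/‖w_1‖ = (2, -3, 2)/4.1231 = (0.4851, -0.7276, 0.4851).
r_{12} = q_1·w_2 = -3.1530.
u_2 = w_2 + 3.1530·q_1 = (0.5294, 0.7059, 0.5294).
‖u_2‖ = 1.0290, so q_2 = (0.5145, 0.6860, 0.5145).

q_2 = (0.5145, 0.6860, 0.5145)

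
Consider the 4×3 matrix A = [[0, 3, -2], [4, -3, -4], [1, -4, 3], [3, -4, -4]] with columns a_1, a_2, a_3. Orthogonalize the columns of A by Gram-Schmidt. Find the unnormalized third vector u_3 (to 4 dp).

q_1 = a_1/‖a_1‖ = (0, 4, 1, 3)/5.0990 = (0.0000, 0.7845, 0.1961, 0.5883).
r_{12} = q_1·a_2 = -5.4913.
u_2 = a_2 + 5.4913·q_1 = (3.0000, 1.3077, -2.9231, -0.7692).
‖u_2‖ = 4.4549, so q_2 = (0.6734, 0.2935, -0.6561, -0.1727).
r_{13} = q_1·a_3 = -4.9029; r_{23} = q_2·a_3 = -3.7988.
u_3 = a_3 + 4.9029·q_1 + 3.7988·q_2 = (0.5581, 0.9612, 1.4690, -1.7713).

u_3 = (0.5581, 0.9612, 1.4690, -1.7713)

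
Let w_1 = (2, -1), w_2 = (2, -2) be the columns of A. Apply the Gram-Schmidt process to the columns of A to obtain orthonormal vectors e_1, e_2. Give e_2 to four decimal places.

e_1 = w_1/‖w_1‖ = (2, -1)/2.2361 = (0.8944, -0.4472).
r_{12} = e_1·w_2 = 2.6833.
u_2 = w_2 − 2.6833·e_1 = (-0.4000, -0.8000).
‖u_2‖ = 0.8944, so e_2 = (-0.4472, -0.8944).

e_2 = (-0.4472, -0.8944)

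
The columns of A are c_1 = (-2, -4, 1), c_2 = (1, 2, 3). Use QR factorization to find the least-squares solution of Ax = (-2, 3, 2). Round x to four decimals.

x = (-0.0571, 0.6857)

c_1 = (-2, -4, 1); ‖c_1‖ = 4.5826, so q_1 = (-0.4364, -0.8729, 0.2182).
q_1·c_2 = (-0.4364)·1 + (-0.8729)·2 + 0.2182·3 = -1.5275.
u_2 = c_2 + 1.5275·q_1 = (0.3333, 0.6667, 3.3333).
‖u_2‖ = 3.4157, so q_2 = (0.0976, 0.1952, 0.9759).
Qᵀb = (-1.3093, 2.3422).
Back-substitute: x_2 = 2.3422/3.4157 = 0.6857.
x_1 = (-1.3093 + 1.5275·0.6857)/4.5826 = -0.0571.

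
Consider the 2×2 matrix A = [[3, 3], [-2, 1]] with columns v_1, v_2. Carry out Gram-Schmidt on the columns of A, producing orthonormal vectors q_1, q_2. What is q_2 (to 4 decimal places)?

q_1 = v_1/‖v_1‖ = (3, -2)/3.6056 = (0.8321, -0.5547).
r_{12} = q_1·v_2 = 1.9415.
u_2 = v_2 − 1.9415·q_1 = (1.3846, 2.0769).
‖u_2‖ = 2.4962, so q_2 = (0.5547, 0.8321).

q_2 = (0.5547, 0.8321)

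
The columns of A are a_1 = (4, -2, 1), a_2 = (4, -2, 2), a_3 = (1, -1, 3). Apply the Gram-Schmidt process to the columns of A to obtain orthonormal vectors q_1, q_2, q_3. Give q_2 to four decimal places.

q_1 = a_1/‖a_1‖ = (4, -2, 1)/4.5826 = (0.8729, -0.4364, 0.2182).
r_{12} = q_1·a_2 = 4.8008.
u_2 = a_2 − 4.8008·q_1 = (-0.1905, 0.0952, 0.9524).
‖u_2‖ = 0.9759, so q_2 = (-0.1952, 0.0976, 0.9759).

q_2 = (-0.1952, 0.0976, 0.9759)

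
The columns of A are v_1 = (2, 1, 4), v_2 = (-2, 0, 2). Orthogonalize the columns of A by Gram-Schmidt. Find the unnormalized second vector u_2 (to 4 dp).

u_2 = (-2.3810, -0.1905, 1.2381)

v_1 = (2, 1, 4); ‖v_1‖ = 4.5826, so e_1 = (0.4364, 0.2182, 0.8729).
e_1·v_2 = 0.4364·(-2) + 0.2182·0 + 0.8729·2 = 0.8729.
u_2 = v_2 − 0.8729·e_1 = (-2.3810, -0.1905, 1.2381).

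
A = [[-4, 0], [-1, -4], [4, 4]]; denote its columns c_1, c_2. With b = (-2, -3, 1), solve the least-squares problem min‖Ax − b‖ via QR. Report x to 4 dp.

x = (0.2439, 0.3476)

c_1 = (-4, -1, 4); ‖c_1‖ = 5.7446, so e_1 = (-0.6963, -0.1741, 0.6963).
e_1·c_2 = (-0.6963)·0 + (-0.1741)·(-4) + 0.6963·4 = 3.4816.
u_2 = c_2 − 3.4816·e_1 = (2.4242, -3.3939, 1.5758).
‖u_2‖ = 4.4586, so e_2 = (0.5437, -0.7612, 0.3534).
Qᵀb = (2.6112, 1.5496).
Back-substitute: x_2 = 1.5496/4.4586 = 0.3476.
x_1 = (2.6112 − 3.4816·0.3476)/5.7446 = 0.2439.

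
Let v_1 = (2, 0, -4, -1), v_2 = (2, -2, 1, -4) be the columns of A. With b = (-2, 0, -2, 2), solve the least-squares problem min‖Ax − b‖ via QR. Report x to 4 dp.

x = (0.2083, -0.5933)

e_1 = v_1/‖v_1‖ = (2, 0, -4, -1)/4.5826 = (0.4364, 0.0000, -0.8729, -0.2182).
r_{12} = e_1·v_2 = 0.8729.
u_2 = v_2 − 0.8729·e_1 = (1.6190, -2.0000, 1.7619, -3.8095).
‖u_2‖ = 4.9232, so e_2 = (0.3289, -0.4062, 0.3579, -0.7738).
Qᵀb = (0.4364, -2.9210).
Back-substitute: x_2 = -2.9210/4.9232 = -0.5933.
x_1 = (0.4364 − 0.8729·(-0.5933))/4.5826 = 0.2083.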